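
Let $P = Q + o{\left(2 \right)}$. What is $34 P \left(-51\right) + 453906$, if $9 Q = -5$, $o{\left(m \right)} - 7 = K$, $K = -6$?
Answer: $\frac{1359406}{3} \approx 4.5314 \cdot 10^{5}$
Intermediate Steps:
$o{\left(m \right)} = 1$ ($o{\left(m \right)} = 7 - 6 = 1$)
$Q = - \frac{5}{9}$ ($Q = \frac{1}{9} \left(-5\right) = - \frac{5}{9} \approx -0.55556$)
$P = \frac{4}{9}$ ($P = - \frac{5}{9} + 1 = \frac{4}{9} \approx 0.44444$)
$34 P \left(-51\right) + 453906 = 34 \cdot \frac{4}{9} \left(-51\right) + 453906 = \frac{136}{9} \left(-51\right) + 453906 = - \frac{2312}{3} + 453906 = \frac{1359406}{3}$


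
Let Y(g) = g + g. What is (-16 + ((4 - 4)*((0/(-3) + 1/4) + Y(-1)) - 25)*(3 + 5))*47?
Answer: -10152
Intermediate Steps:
Y(g) = 2*g
(-16 + ((4 - 4)*((0/(-3) + 1/4) + Y(-1)) - 25)*(3 + 5))*47 = (-16 + ((4 - 4)*((0/(-3) + 1/4) + 2*(-1)) - 25)*(3 + 5))*47 = (-16 + (0*((0*(-1/3) + 1*(1/4)) - 2) - 25)*8)*47 = (-16 + (0*((0 + 1/4) - 2) - 25)*8)*47 = (-16 + (0*(1/4 - 2) - 25)*8)*47 = (-16 + (0*(-7/4) - 25)*8)*47 = (-16 + (0 - 25)*8)*47 = (-16 - 25*8)*47 = (-16 - 200)*47 = -216*47 = -10152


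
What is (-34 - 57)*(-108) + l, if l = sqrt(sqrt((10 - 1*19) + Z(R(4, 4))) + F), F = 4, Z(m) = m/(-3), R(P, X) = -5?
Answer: 9828 + sqrt(36 + 3*I*sqrt(66))/3 ≈ 9830.1 + 0.64438*I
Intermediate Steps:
Z(m) = -m/3 (Z(m) = m*(-1/3) = -m/3)
l = sqrt(4 + I*sqrt(66)/3) (l = sqrt(sqrt((10 - 1*19) - 1/3*(-5)) + 4) = sqrt(sqrt((10 - 19) + 5/3) + 4) = sqrt(sqrt(-9 + 5/3) + 4) = sqrt(sqrt(-22/3) + 4) = sqrt(I*sqrt(66)/3 + 4) = sqrt(4 + I*sqrt(66)/3) ≈ 2.1012 + 0.64438*I)
(-34 - 57)*(-108) + l = (-34 - 57)*(-108) + sqrt(36 + 3*I*sqrt(66))/3 = -91*(-108) + sqrt(36 + 3*I*sqrt(66))/3 = 9828 + sqrt(36 + 3*I*sqrt(66))/3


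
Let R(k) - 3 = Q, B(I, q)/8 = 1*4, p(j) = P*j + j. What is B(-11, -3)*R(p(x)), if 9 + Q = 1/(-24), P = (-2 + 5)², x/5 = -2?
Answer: -580/3 ≈ -193.33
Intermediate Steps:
x = -10 (x = 5*(-2) = -10)
P = 9 (P = 3² = 9)
p(j) = 10*j (p(j) = 9*j + j = 10*j)
B(I, q) = 32 (B(I, q) = 8*(1*4) = 8*4 = 32)
Q = -217/24 (Q = -9 + 1/(-24) = -9 - 1/24 = -217/24 ≈ -9.0417)
R(k) = -145/24 (R(k) = 3 - 217/24 = -145/24)
B(-11, -3)*R(p(x)) = 32*(-145/24) = -580/3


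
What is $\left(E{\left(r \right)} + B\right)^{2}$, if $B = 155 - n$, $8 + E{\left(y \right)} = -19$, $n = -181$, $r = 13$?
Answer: $95481$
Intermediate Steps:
$E{\left(y \right)} = -27$ ($E{\left(y \right)} = -8 - 19 = -27$)
$B = 336$ ($B = 155 - -181 = 155 + 181 = 336$)
$\left(E{\left(r \right)} + B\right)^{2} = \left(-27 + 336\right)^{2} = 309^{2} = 95481$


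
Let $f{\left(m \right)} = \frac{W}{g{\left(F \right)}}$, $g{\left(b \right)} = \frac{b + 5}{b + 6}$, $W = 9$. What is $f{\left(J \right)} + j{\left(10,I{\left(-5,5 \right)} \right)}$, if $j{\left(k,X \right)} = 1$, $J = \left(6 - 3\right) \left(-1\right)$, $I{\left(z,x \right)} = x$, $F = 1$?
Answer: $\frac{23}{2} \approx 11.5$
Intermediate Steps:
$J = -3$ ($J = 3 \left(-1\right) = -3$)
$g{\left(b \right)} = \frac{5 + b}{6 + b}$
$f{\left(m \right)} = \frac{21}{2}$ ($f{\left(m \right)} = \frac{9}{\frac{1}{6 + 1} \left(5 + 1\right)} = \frac{9}{\frac{1}{7} \cdot 6} = \frac{9}{\frac{6}{7}} = 9 \cdot \frac{7}{6} = \frac{21}{2}$)
$f{\left(J \right)} + j{\left(10,I{\left(-5,5 \right)} \right)} = \frac{21}{2} + 1 = \frac{23}{2}$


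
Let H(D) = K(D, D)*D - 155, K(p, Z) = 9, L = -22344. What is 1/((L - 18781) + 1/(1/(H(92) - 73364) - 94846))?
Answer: -6894450587/283534280463066 ≈ -2.4316e-5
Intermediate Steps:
H(D) = -155 + 9*D (H(D) = 9*D - 155 = -155 + 9*D)
1/((L - 18781) + 1/(1/(H(92) - 73364) - 94846)) = 1/((-22344 - 18781) + 1/(1/((-155 + 9*92) - 73364) - 94846)) = 1/(-41125 + 1/(1/((-155 + 828) - 73364) - 94846)) = 1/(-41125 + 1/(1/(673 - 73364) - 94846)) = 1/(-41125 + 1/(1/(-72691) - 94846)) = 1/(-41125 + 1/(-1/72691 - 94846)) = 1/(-41125 + 1/(-6894450587/72691)) = 1/(-41125 - 72691/6894450587) = 1/(-283534280463066/6894450587) = -6894450587/283534280463066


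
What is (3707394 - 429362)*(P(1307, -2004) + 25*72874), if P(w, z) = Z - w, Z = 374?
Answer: 5969024195344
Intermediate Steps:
P(w, z) = 374 - w
(3707394 - 429362)*(P(1307, -2004) + 25*72874) = (3707394 - 429362)*((374 - 1*1307) + 25*72874) = 3278032*((374 - 1307) + 1821850) = 3278032*(-933 + 1821850) = 3278032*1820917 = 5969024195344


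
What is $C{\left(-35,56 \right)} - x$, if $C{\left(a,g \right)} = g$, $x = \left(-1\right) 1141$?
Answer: $1197$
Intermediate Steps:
$x = -1141$
$C{\left(-35,56 \right)} - x = 56 - -1141 = 56 + 1141 = 1197$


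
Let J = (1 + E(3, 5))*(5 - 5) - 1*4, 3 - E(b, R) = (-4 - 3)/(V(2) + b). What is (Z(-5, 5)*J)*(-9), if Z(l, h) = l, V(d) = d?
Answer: -180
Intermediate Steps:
E(b, R) = 3 + 7/(2 + b) (E(b, R) = 3 - (-4 - 3)/(2 + b) = 3 - (-7)/(2 + b) = 3 + 7/(2 + b))
J = -4 (J = (1 + (13 + 3*3)/(2 + 3))*(5 - 5) - 1*4 = (1 + (13 + 9)/5)*0 - 4 = (1 + (⅕)*22)*0 - 4 = (1 + 22/5)*0 - 4 = (27/5)*0 - 4 = 0 - 4 = -4)
(Z(-5, 5)*J)*(-9) = -5*(-4)*(-9) = 20*(-9) = -180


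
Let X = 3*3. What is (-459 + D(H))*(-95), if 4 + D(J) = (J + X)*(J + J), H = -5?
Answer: 47785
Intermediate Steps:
X = 9
D(J) = -4 + 2*J*(9 + J) (D(J) = -4 + (J + 9)*(J + J) = -4 + (9 + J)*(2*J) = -4 + 2*J*(9 + J))
(-459 + D(H))*(-95) = (-459 + (-4 + 2*(-5)**2 + 18*(-5)))*(-95) = (-459 + (-4 + 2*25 - 90))*(-95) = (-459 + (-4 + 50 - 90))*(-95) = (-459 - 44)*(-95) = -503*(-95) = 47785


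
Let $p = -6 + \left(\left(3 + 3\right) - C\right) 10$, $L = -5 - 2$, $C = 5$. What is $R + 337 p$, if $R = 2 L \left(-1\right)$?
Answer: $1362$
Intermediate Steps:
$L = -7$ ($L = -5 - 2 = -7$)
$R = 14$ ($R = 2 \left(-7\right) \left(-1\right) = \left(-14\right) \left(-1\right) = 14$)
$p = 4$ ($p = -6 + \left(\left(3 + 3\right) - 5\right) 10 = -6 + \left(6 - 5\right) 10 = -6 + 1 \cdot 10 = -6 + 10 = 4$)
$R + 337 p = 14 + 337 \cdot 4 = 14 + 1348 = 1362$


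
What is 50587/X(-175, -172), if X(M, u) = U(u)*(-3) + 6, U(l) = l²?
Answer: -50587/88746 ≈ -0.57002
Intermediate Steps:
X(M, u) = 6 - 3*u² (X(M, u) = u²*(-3) + 6 = -3*u² + 6 = 6 - 3*u²)
50587/X(-175, -172) = 50587/(6 - 3*(-172)²) = 50587/(6 - 3*29584) = 50587/(6 - 88752) = 50587/(-88746) = 50587*(-1/88746) = -50587/88746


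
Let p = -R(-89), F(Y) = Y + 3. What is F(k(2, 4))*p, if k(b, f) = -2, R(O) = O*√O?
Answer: 89*I*√89 ≈ 839.62*I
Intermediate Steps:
R(O) = O^(3/2)
F(Y) = 3 + Y
p = 89*I*√89 (p = -(-89)^(3/2) = -(-89)*I*√89 = 89*I*√89 ≈ 839.62*I)
F(k(2, 4))*p = (3 - 2)*(89*I*√89) = 1*(89*I*√89) = 89*I*√89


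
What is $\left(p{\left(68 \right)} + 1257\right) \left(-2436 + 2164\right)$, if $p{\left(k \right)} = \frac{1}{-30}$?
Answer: $- \frac{5128424}{15} \approx -3.419 \cdot 10^{5}$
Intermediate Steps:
$p{\left(k \right)} = - \frac{1}{30}$
$\left(p{\left(68 \right)} + 1257\right) \left(-2436 + 2164\right) = \left(- \frac{1}{30} + 1257\right) \left(-2436 + 2164\right) = \frac{37709}{30} \left(-272\right) = - \frac{5128424}{15}$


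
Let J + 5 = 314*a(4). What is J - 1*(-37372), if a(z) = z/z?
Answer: 37681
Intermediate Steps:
a(z) = 1
J = 309 (J = -5 + 314*1 = -5 + 314 = 309)
J - 1*(-37372) = 309 - 1*(-37372) = 309 + 37372 = 37681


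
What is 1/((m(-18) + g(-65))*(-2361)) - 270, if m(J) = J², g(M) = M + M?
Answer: -123669181/458034 ≈ -270.00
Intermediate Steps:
g(M) = 2*M
1/((m(-18) + g(-65))*(-2361)) - 270 = 1/(((-18)² + 2*(-65))*(-2361)) - 270 = -1/2361/(324 - 130) - 270 = -1/2361/194 - 270 = (1/194)*(-1/2361) - 270 = -1/458034 - 270 = -123669181/458034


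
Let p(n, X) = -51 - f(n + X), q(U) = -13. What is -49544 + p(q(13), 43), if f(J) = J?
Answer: -49625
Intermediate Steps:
p(n, X) = -51 - X - n (p(n, X) = -51 - (n + X) = -51 - (X + n) = -51 + (-X - n) = -51 - X - n)
-49544 + p(q(13), 43) = -49544 + (-51 - 1*43 - 1*(-13)) = -49544 + (-51 - 43 + 13) = -49544 - 81 = -49625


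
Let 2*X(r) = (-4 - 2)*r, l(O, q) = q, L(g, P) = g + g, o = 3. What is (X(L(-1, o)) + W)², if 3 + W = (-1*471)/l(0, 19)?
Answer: 171396/361 ≈ 474.78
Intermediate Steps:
L(g, P) = 2*g
X(r) = -3*r (X(r) = ((-4 - 2)*r)/2 = (-6*r)/2 = -3*r)
W = -528/19 (W = -3 - 1*471/19 = -3 - 471*1/19 = -3 - 471/19 = -528/19 ≈ -27.789)
(X(L(-1, o)) + W)² = (-6*(-1) - 528/19)² = (-3*(-2) - 528/19)² = (6 - 528/19)² = (-414/19)² = 171396/361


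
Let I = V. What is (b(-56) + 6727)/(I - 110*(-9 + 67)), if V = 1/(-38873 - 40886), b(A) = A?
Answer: -532072289/508862421 ≈ -1.0456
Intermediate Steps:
V = -1/79759 (V = 1/(-79759) = -1/79759 ≈ -1.2538e-5)
I = -1/79759 ≈ -1.2538e-5
(b(-56) + 6727)/(I - 110*(-9 + 67)) = (-56 + 6727)/(-1/79759 - 110*(-9 + 67)) = 6671/(-1/79759 - 110*58) = 6671/(-1/79759 - 6380) = 6671/(-508862421/79759) = 6671*(-79759/508862421) = -532072289/508862421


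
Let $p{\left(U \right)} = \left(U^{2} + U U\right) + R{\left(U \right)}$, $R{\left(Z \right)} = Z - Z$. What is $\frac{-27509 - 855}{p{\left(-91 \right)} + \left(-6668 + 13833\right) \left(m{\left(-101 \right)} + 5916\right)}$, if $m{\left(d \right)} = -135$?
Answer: $- \frac{28364}{41437427} \approx -0.0006845$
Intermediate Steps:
$R{\left(Z \right)} = 0$
$p{\left(U \right)} = 2 U^{2}$ ($p{\left(U \right)} = \left(U^{2} + U U\right) + 0 = \left(U^{2} + U^{2}\right) + 0 = 2 U^{2} + 0 = 2 U^{2}$)
$\frac{-27509 - 855}{p{\left(-91 \right)} + \left(-6668 + 13833\right) \left(m{\left(-101 \right)} + 5916\right)} = \frac{-27509 - 855}{2 \left(-91\right)^{2} + \left(-6668 + 13833\right) \left(-135 + 5916\right)} = - \frac{28364}{2 \cdot 8281 + 7165 \cdot 5781} = - \frac{28364}{16562 + 41420865} = - \frac{28364}{41437427}$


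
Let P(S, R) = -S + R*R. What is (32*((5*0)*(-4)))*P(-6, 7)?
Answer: 0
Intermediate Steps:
P(S, R) = R**2 - S (P(S, R) = -S + R**2 = R**2 - S)
(32*((5*0)*(-4)))*P(-6, 7) = (32*((5*0)*(-4)))*(7**2 - 1*(-6)) = (32*(0*(-4)))*(49 + 6) = (32*0)*55 = 0*55 = 0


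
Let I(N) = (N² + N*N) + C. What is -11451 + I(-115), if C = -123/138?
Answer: 689913/46 ≈ 14998.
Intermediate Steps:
C = -41/46 (C = -123*1/138 = -41/46 ≈ -0.89130)
I(N) = -41/46 + 2*N² (I(N) = (N² + N*N) - 41/46 = (N² + N²) - 41/46 = 2*N² - 41/46 = -41/46 + 2*N²)
-11451 + I(-115) = -11451 + (-41/46 + 2*(-115)²) = -11451 + (-41/46 + 2*13225) = -11451 + (-41/46 + 26450) = -11451 + 1216659/46 = 689913/46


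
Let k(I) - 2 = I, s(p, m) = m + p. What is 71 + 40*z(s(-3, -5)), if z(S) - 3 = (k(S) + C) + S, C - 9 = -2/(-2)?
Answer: 31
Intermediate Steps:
k(I) = 2 + I
C = 10 (C = 9 - 2/(-2) = 9 - 2*(-½) = 9 + 1 = 10)
z(S) = 15 + 2*S (z(S) = 3 + (((2 + S) + 10) + S) = 3 + ((12 + S) + S) = 3 + (12 + 2*S) = 15 + 2*S)
71 + 40*z(s(-3, -5)) = 71 + 40*(15 + 2*(-5 - 3)) = 71 + 40*(15 + 2*(-8)) = 71 + 40*(15 - 16) = 71 + 40*(-1) = 71 - 40 = 31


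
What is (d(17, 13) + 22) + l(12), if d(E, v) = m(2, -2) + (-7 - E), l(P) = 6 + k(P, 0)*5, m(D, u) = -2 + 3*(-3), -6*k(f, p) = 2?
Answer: -26/3 ≈ -8.6667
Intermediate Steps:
k(f, p) = -⅓ (k(f, p) = -⅙*2 = -⅓)
m(D, u) = -11 (m(D, u) = -2 - 9 = -11)
l(P) = 13/3 (l(P) = 6 - ⅓*5 = 6 - 5/3 = 13/3)
d(E, v) = -18 - E (d(E, v) = -11 + (-7 - E) = -18 - E)
(d(17, 13) + 22) + l(12) = ((-18 - 1*17) + 22) + 13/3 = ((-18 - 17) + 22) + 13/3 = (-35 + 22) + 13/3 = -13 + 13/3 = -26/3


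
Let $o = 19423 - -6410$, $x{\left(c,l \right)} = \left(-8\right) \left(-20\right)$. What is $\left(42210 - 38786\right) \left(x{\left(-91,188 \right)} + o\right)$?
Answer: $89000032$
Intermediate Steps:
$x{\left(c,l \right)} = 160$
$o = 25833$ ($o = 19423 + 6410 = 25833$)
$\left(42210 - 38786\right) \left(x{\left(-91,188 \right)} + o\right) = \left(42210 - 38786\right) \left(160 + 25833\right) = 3424 \cdot 25993 = 89000032$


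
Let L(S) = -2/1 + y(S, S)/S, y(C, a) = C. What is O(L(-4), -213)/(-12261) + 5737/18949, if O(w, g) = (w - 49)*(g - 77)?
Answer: -204419143/232333689 ≈ -0.87985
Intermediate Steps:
L(S) = -1 (L(S) = -2/1 + S/S = -2*1 + 1 = -2 + 1 = -1)
O(w, g) = (-77 + g)*(-49 + w) (O(w, g) = (-49 + w)*(-77 + g) = (-77 + g)*(-49 + w))
O(L(-4), -213)/(-12261) + 5737/18949 = (3773 - 77*(-1) - 49*(-213) - 213*(-1))/(-12261) + 5737/18949 = (3773 + 77 + 10437 + 213)*(-1/12261) + 5737*(1/18949) = 14500*(-1/12261) + 5737/18949 = -14500/12261 + 5737/18949 = -204419143/232333689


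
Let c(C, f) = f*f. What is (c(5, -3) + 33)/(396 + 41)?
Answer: 42/437 ≈ 0.096110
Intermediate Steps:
c(C, f) = f²
(c(5, -3) + 33)/(396 + 41) = ((-3)² + 33)/(396 + 41) = (9 + 33)/437 = 42*(1/437) = 42/437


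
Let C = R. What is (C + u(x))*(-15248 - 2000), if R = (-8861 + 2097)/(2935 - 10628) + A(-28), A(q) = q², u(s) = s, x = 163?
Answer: -2566796320/157 ≈ -1.6349e+7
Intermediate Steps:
R = 6038076/7693 (R = (-8861 + 2097)/(2935 - 10628) + (-28)² = -6764/(-7693) + 784 = -6764*(-1/7693) + 784 = 6764/7693 + 784 = 6038076/7693 ≈ 784.88)
C = 6038076/7693 ≈ 784.88
(C + u(x))*(-15248 - 2000) = (6038076/7693 + 163)*(-15248 - 2000) = (7292035/7693)*(-17248) = -2566796320/157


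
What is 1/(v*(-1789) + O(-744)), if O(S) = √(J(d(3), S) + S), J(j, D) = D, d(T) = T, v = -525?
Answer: 313075/294047867371 - 4*I*√93/882143602113 ≈ 1.0647e-6 - 4.3728e-11*I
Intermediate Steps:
O(S) = √2*√S (O(S) = √(S + S) = √(2*S) = √2*√S)
1/(v*(-1789) + O(-744)) = 1/(-525*(-1789) + √2*√(-744)) = 1/(939225 + √2*(2*I*√186)) = 1/(939225 + 4*I*√93)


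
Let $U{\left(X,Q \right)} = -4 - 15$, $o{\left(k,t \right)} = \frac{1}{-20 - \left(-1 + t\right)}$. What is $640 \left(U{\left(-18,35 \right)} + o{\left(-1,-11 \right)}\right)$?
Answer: $-12240$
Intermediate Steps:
$o{\left(k,t \right)} = \frac{1}{-19 - t}$
$U{\left(X,Q \right)} = -19$
$640 \left(U{\left(-18,35 \right)} + o{\left(-1,-11 \right)}\right) = 640 \left(-19 - \frac{1}{19 - 11}\right) = 640 \left(-19 - \frac{1}{8}\right) = 640 \left(- \frac{153}{8}\right) = -12240$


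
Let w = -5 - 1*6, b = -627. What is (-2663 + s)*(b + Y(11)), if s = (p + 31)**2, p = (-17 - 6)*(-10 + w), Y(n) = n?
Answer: -161104328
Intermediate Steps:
w = -11 (w = -5 - 6 = -11)
p = 483 (p = (-17 - 6)*(-10 - 11) = -23*(-21) = 483)
s = 264196 (s = (483 + 31)**2 = 514**2 = 264196)
(-2663 + s)*(b + Y(11)) = (-2663 + 264196)*(-627 + 11) = 261533*(-616) = -161104328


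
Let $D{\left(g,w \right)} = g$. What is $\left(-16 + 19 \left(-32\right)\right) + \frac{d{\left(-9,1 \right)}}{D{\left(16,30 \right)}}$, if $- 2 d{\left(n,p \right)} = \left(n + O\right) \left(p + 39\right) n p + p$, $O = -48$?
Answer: $- \frac{40489}{32} \approx -1265.3$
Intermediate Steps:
$d{\left(n,p \right)} = - \frac{p}{2} - \frac{n p \left(-48 + n\right) \left(39 + p\right)}{2}$ ($d{\left(n,p \right)} = - \frac{\left(n - 48\right) \left(p + 39\right) n p + p}{2} = - \frac{\left(-48 + n\right) \left(39 + p\right) n p + p}{2} = - \frac{n \left(-48 + n\right) \left(39 + p\right) p + p}{2} = - \frac{n p \left(-48 + n\right) \left(39 + p\right) + p}{2} = - \frac{p + n p \left(-48 + n\right) \left(39 + p\right)}{2} = - \frac{p}{2} - \frac{n p \left(-48 + n\right) \left(39 + p\right)}{2}$)
$\left(-16 + 19 \left(-32\right)\right) + \frac{d{\left(-9,1 \right)}}{D{\left(16,30 \right)}} = \left(-16 + 19 \left(-32\right)\right) + \frac{\frac{1}{2} \cdot 1 \left(-1 - 39 \left(-9\right)^{2} + 1872 \left(-9\right) - 1 \left(-9\right)^{2} + 48 \left(-9\right) 1\right)}{16} = \left(-16 - 608\right) + \frac{1}{2} \cdot 1 \left(-1 - 3159 - 16848 - 1 \cdot 81 - 432\right) \frac{1}{16} = -624 + \frac{1}{2} \cdot 1 \left(-1 - 3159 - 16848 - 81 - 432\right) \frac{1}{16} = -624 + \frac{1}{2} \cdot 1 \left(-20521\right) \frac{1}{16} = -624 - \frac{20521}{32} = - \frac{40489}{32}$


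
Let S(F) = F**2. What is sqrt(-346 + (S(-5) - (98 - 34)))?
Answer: I*sqrt(385) ≈ 19.621*I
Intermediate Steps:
sqrt(-346 + (S(-5) - (98 - 34))) = sqrt(-346 + ((-5)**2 - (98 - 34))) = sqrt(-346 + (25 - 1*64)) = sqrt(-346 + (25 - 64)) = sqrt(-346 - 39) = sqrt(-385) = I*sqrt(385)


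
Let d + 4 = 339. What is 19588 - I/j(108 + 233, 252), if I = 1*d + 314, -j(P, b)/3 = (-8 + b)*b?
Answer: 3613281481/184464 ≈ 19588.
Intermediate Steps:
d = 335 (d = -4 + 339 = 335)
j(P, b) = -3*b*(-8 + b) (j(P, b) = -3*(-8 + b)*b = -3*b*(-8 + b))
I = 649 (I = 1*335 + 314 = 335 + 314 = 649)
19588 - I/j(108 + 233, 252) = 19588 - 649/(3*252*(8 - 1*252)) = 19588 - 649/(3*252*(8 - 252)) = 19588 - 649/(3*252*(-244)) = 19588 - 649/(-184464) = 19588 - 649*(-1)/184464 = 19588 - 1*(-649/184464) = 19588 + 649/184464 = 3613281481/184464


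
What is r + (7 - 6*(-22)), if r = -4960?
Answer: -4821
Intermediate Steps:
r + (7 - 6*(-22)) = -4960 + (7 - 6*(-22)) = -4960 + (7 + 132) = -4960 + 139 = -4821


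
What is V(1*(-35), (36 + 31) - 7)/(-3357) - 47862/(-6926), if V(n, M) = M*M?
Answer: 7541063/1291699 ≈ 5.8381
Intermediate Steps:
V(n, M) = M²
V(1*(-35), (36 + 31) - 7)/(-3357) - 47862/(-6926) = ((36 + 31) - 7)²/(-3357) - 47862/(-6926) = (67 - 7)²*(-1/3357) - 47862*(-1/6926) = 60²*(-1/3357) + 23931/3463 = 3600*(-1/3357) + 23931/3463 = -400/373 + 23931/3463 = 7541063/1291699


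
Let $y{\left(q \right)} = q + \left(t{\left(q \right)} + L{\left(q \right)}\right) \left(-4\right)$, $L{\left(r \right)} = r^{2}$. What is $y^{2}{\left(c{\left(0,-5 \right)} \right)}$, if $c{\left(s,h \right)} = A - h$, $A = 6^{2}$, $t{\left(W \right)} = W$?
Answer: $46881409$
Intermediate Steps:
$A = 36$
$c{\left(s,h \right)} = 36 - h$
$y{\left(q \right)} = - 4 q^{2} - 3 q$ ($y{\left(q \right)} = q + \left(q + q^{2}\right) \left(-4\right) = q - \left(4 q + 4 q^{2}\right) = - 4 q^{2} - 3 q$)
$y^{2}{\left(c{\left(0,-5 \right)} \right)} = \left(\left(36 - -5\right) \left(-3 - 4 \left(36 - -5\right)\right)\right)^{2} = \left(\left(36 + 5\right) \left(-3 - 4 \left(36 + 5\right)\right)\right)^{2} = \left(41 \left(-3 - 164\right)\right)^{2} = \left(41 \left(-167\right)\right)^{2} = \left(-6847\right)^{2} = 46881409$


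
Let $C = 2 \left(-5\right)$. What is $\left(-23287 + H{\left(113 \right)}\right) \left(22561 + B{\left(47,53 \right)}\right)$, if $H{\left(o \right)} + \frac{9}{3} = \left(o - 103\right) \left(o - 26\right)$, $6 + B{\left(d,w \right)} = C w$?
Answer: $-493800500$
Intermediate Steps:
$C = -10$
$B{\left(d,w \right)} = -6 - 10 w$
$H{\left(o \right)} = -3 + \left(-103 + o\right) \left(-26 + o\right)$ ($H{\left(o \right)} = -3 + \left(o - 103\right) \left(o - 26\right) = -3 + \left(-103 + o\right) \left(-26 + o\right)$)
$\left(-23287 + H{\left(113 \right)}\right) \left(22561 + B{\left(47,53 \right)}\right) = \left(-23287 + \left(2675 + 113^{2} - 14577\right)\right) \left(22561 - 536\right) = \left(-23287 + \left(2675 + 12769 - 14577\right)\right) \left(22561 - 536\right) = \left(-23287 + 867\right) \left(22561 - 536\right) = \left(-22420\right) 22025 = -493800500$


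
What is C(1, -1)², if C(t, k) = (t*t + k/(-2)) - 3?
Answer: 9/4 ≈ 2.2500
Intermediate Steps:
C(t, k) = -3 + t² - k/2 (C(t, k) = (t² - k/2) - 3 = -3 + t² - k/2)
C(1, -1)² = (-3 + 1² - ½*(-1))² = (-3 + 1 + ½)² = (-3/2)² = 9/4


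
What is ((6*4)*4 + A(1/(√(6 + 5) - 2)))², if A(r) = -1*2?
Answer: 8836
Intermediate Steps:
A(r) = -2
((6*4)*4 + A(1/(√(6 + 5) - 2)))² = ((6*4)*4 - 2)² = (24*4 - 2)² = (96 - 2)² = 94² = 8836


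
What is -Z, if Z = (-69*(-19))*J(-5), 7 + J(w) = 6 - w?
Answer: -5244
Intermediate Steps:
J(w) = -1 - w (J(w) = -7 + (6 - w) = -1 - w)
Z = 5244 (Z = (-69*(-19))*(-1 - 1*(-5)) = 1311*(-1 + 5) = 1311*4 = 5244)
-Z = -1*5244 = -5244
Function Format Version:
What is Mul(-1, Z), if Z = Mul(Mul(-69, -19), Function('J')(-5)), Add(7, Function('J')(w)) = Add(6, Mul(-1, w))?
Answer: -5244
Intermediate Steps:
Function('J')(w) = Add(-1, Mul(-1, w)) (Function('J')(w) = Add(-7, Add(6, Mul(-1, w))) = Add(-1, Mul(-1, w)))
Z = 5244 (Z = Mul(Mul(-69, -19), Add(-1, Mul(-1, -5))) = Mul(1311, Add(-1, 5)) = Mul(1311, 4) = 5244)
Mul(-1, Z) = Mul(-1, 5244) = -5244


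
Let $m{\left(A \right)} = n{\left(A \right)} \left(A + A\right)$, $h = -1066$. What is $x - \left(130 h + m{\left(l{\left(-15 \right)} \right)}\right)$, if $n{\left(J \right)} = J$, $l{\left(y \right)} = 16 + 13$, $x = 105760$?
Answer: $242658$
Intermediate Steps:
$l{\left(y \right)} = 29$
$m{\left(A \right)} = 2 A^{2}$ ($m{\left(A \right)} = A \left(A + A\right) = A 2 A = 2 A^{2}$)
$x - \left(130 h + m{\left(l{\left(-15 \right)} \right)}\right) = 105760 - \left(130 \left(-1066\right) + 2 \cdot 29^{2}\right) = 105760 - \left(-138580 + 2 \cdot 841\right) = 105760 - \left(-138580 + 1682\right) = 105760 - -136898 = 105760 + 136898 = 242658$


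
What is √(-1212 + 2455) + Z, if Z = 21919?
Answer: 21919 + √1243 ≈ 21954.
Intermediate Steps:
√(-1212 + 2455) + Z = √(-1212 + 2455) + 21919 = √1243 + 21919 = 21919 + √1243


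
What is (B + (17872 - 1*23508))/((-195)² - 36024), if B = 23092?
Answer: 17456/2001 ≈ 8.7236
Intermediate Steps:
(B + (17872 - 1*23508))/((-195)² - 36024) = (23092 + (17872 - 1*23508))/((-195)² - 36024) = (23092 + (17872 - 23508))/(38025 - 36024) = (23092 - 5636)/2001 = 17456*(1/2001) = 17456/2001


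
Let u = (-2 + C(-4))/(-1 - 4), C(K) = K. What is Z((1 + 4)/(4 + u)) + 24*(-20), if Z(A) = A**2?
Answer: -323855/676 ≈ -479.08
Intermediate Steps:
u = 6/5 (u = (-2 - 4)/(-1 - 4) = -6/(-5) = -6*(-1/5) = 6/5 ≈ 1.2000)
Z((1 + 4)/(4 + u)) + 24*(-20) = ((1 + 4)/(4 + 6/5))**2 + 24*(-20) = (5/(26/5))**2 - 480 = (5*(5/26))**2 - 480 = (25/26)**2 - 480 = 625/676 - 480 = -323855/676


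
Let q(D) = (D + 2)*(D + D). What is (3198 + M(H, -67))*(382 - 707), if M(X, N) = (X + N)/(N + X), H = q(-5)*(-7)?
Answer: -1039675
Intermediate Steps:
q(D) = 2*D*(2 + D) (q(D) = (2 + D)*(2*D) = 2*D*(2 + D))
H = -210 (H = (2*(-5)*(2 - 5))*(-7) = (2*(-5)*(-3))*(-7) = 30*(-7) = -210)
M(X, N) = 1 (M(X, N) = (N + X)/(N + X) = 1)
(3198 + M(H, -67))*(382 - 707) = (3198 + 1)*(382 - 707) = 3199*(-325) = -1039675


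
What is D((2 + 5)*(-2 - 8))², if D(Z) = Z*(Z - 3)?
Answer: 26112100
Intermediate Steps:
D(Z) = Z*(-3 + Z)
D((2 + 5)*(-2 - 8))² = (((2 + 5)*(-2 - 8))*(-3 + (2 + 5)*(-2 - 8)))² = ((7*(-10))*(-3 + 7*(-10)))² = (-70*(-3 - 70))² = (-70*(-73))² = 5110² = 26112100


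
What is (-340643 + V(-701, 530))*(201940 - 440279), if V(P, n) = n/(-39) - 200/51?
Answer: 17943583518847/221 ≈ 8.1193e+10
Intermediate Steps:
V(P, n) = -200/51 - n/39 (V(P, n) = n*(-1/39) - 200*1/51 = -n/39 - 200/51 = -200/51 - n/39)
(-340643 + V(-701, 530))*(201940 - 440279) = (-340643 + (-200/51 - 1/39*530))*(201940 - 440279) = (-340643 + (-200/51 - 530/39))*(-238339) = (-340643 - 3870/221)*(-238339) = -75285973/221*(-238339) = 17943583518847/221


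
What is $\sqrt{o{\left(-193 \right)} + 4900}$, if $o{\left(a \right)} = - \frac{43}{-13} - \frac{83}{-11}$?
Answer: $\frac{6 \sqrt{2789501}}{143} \approx 70.078$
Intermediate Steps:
$o{\left(a \right)} = \frac{1552}{143}$ ($o{\left(a \right)} = \left(-43\right) \left(- \frac{1}{13}\right) - - \frac{83}{11} = \frac{43}{13} + \frac{83}{11} = \frac{1552}{143}$)
$\sqrt{o{\left(-193 \right)} + 4900} = \sqrt{\frac{1552}{143} + 4900} = \sqrt{\frac{702252}{143}} = \frac{6 \sqrt{2789501}}{143}$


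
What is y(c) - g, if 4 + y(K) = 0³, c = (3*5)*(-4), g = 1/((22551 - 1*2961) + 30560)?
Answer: -200601/50150 ≈ -4.0000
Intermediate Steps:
g = 1/50150 (g = 1/((22551 - 2961) + 30560) = 1/(19590 + 30560) = 1/50150 ≈ 1.9940e-5)
c = -60 (c = 15*(-4) = -60)
y(K) = -4 (y(K) = -4 + 0³ = -4 + 0 = -4)
y(c) - g = -4 - 1*1/50150 = -4 - 1/50150 = -200601/50150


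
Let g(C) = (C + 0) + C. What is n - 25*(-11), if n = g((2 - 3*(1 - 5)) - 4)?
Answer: 295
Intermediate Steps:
g(C) = 2*C (g(C) = C + C = 2*C)
n = 20 (n = 2*((2 - 3*(1 - 5)) - 4) = 2*((2 - 3*(-4)) - 4) = 2*((2 + 12) - 4) = 2*(14 - 4) = 2*10 = 20)
n - 25*(-11) = 20 - 25*(-11) = 20 - 1*(-275) = 20 + 275 = 295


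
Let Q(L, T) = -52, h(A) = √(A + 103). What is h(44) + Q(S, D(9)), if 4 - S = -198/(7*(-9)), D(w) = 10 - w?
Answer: -52 + 7*√3 ≈ -39.876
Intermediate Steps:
h(A) = √(103 + A)
S = 6/7 (S = 4 - (-198)/(7*(-9)) = 4 - (-198)/(-63) = 4 - (-198)*(-1)/63 = 4 - 1*22/7 = 4 - 22/7 = 6/7 ≈ 0.85714)
h(44) + Q(S, D(9)) = √(103 + 44) - 52 = √147 - 52 = 7*√3 - 52 = -52 + 7*√3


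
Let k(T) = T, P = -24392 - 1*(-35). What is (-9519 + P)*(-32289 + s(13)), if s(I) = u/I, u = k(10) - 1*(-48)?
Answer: 14217723324/13 ≈ 1.0937e+9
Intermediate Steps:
P = -24357 (P = -24392 + 35 = -24357)
u = 58 (u = 10 - 1*(-48) = 10 + 48 = 58)
s(I) = 58/I
(-9519 + P)*(-32289 + s(13)) = (-9519 - 24357)*(-32289 + 58/13) = -33876*(-32289 + 58*(1/13)) = -33876*(-32289 + 58/13) = -33876*(-419699/13) = 14217723324/13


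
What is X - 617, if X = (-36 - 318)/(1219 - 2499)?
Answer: -394703/640 ≈ -616.72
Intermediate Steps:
X = 177/640 (X = -354/(-1280) = -354*(-1/1280) = 177/640 ≈ 0.27656)
X - 617 = 177/640 - 617 = -394703/640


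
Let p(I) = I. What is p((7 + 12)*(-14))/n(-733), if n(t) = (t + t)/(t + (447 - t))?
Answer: 59451/733 ≈ 81.106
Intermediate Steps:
n(t) = 2*t/447 (n(t) = (2*t)/447 = (2*t)*(1/447) = 2*t/447)
p((7 + 12)*(-14))/n(-733) = ((7 + 12)*(-14))/(((2/447)*(-733))) = (19*(-14))/(-1466/447) = -266*(-447/1466) = 59451/733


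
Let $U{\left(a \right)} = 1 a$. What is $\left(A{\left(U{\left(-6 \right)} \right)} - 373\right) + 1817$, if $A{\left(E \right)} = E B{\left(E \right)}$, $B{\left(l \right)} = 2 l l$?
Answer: $1012$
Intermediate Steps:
$B{\left(l \right)} = 2 l^{2}$
$U{\left(a \right)} = a$
$A{\left(E \right)} = 2 E^{3}$ ($A{\left(E \right)} = E 2 E^{2} = 2 E^{3}$)
$\left(A{\left(U{\left(-6 \right)} \right)} - 373\right) + 1817 = \left(2 \left(-6\right)^{3} - 373\right) + 1817 = \left(2 \left(-216\right) - 373\right) + 1817 = \left(-432 - 373\right) + 1817 = -805 + 1817 = 1012$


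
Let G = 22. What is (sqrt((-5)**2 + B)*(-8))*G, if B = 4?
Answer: -176*sqrt(29) ≈ -947.79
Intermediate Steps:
(sqrt((-5)**2 + B)*(-8))*G = (sqrt((-5)**2 + 4)*(-8))*22 = (sqrt(25 + 4)*(-8))*22 = (sqrt(29)*(-8))*22 = -8*sqrt(29)*22 = -176*sqrt(29)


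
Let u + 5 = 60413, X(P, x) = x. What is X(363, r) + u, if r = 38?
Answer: 60446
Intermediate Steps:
u = 60408 (u = -5 + 60413 = 60408)
X(363, r) + u = 38 + 60408 = 60446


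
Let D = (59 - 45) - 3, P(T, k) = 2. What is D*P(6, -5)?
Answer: 22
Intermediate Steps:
D = 11 (D = 14 - 3 = 11)
D*P(6, -5) = 11*2 = 22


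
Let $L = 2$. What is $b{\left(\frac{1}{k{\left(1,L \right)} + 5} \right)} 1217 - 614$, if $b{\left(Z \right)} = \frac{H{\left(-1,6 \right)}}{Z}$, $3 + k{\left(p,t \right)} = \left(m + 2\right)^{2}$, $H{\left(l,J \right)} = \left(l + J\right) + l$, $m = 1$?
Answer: $52934$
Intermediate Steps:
$H{\left(l,J \right)} = J + 2 l$ ($H{\left(l,J \right)} = \left(J + l\right) + l = J + 2 l$)
$k{\left(p,t \right)} = 6$ ($k{\left(p,t \right)} = -3 + \left(1 + 2\right)^{2} = -3 + 3^{2} = -3 + 9 = 6$)
$b{\left(Z \right)} = \frac{4}{Z}$ ($b{\left(Z \right)} = \frac{6 + 2 \left(-1\right)}{Z} = \frac{6 - 2}{Z} = \frac{4}{Z}$)
$b{\left(\frac{1}{k{\left(1,L \right)} + 5} \right)} 1217 - 614 = \frac{4}{\frac{1}{6 + 5}} \cdot 1217 - 614 = \frac{4}{\frac{1}{11}} \cdot 1217 - 614 = 4 \frac{1}{\frac{1}{11}} \cdot 1217 - 614 = 4 \cdot 11 \cdot 1217 - 614 = 44 \cdot 1217 - 614 = 53548 - 614 = 52934$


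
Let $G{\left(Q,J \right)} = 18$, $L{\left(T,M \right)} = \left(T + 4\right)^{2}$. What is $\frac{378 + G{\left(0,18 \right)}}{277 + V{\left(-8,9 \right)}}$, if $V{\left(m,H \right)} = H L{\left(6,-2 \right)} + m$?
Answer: $\frac{396}{1169} \approx 0.33875$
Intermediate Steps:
$L{\left(T,M \right)} = \left(4 + T\right)^{2}$
$V{\left(m,H \right)} = m + 100 H$ ($V{\left(m,H \right)} = H \left(4 + 6\right)^{2} + m = H 10^{2} + m = H 100 + m = 100 H + m = m + 100 H$)
$\frac{378 + G{\left(0,18 \right)}}{277 + V{\left(-8,9 \right)}} = \frac{378 + 18}{277 + \left(-8 + 100 \cdot 9\right)} = \frac{396}{277 + \left(-8 + 900\right)} = \frac{396}{277 + 892} = \frac{396}{1169}$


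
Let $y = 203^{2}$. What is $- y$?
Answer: $-41209$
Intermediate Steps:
$y = 41209$
$- y = \left(-1\right) 41209 = -41209$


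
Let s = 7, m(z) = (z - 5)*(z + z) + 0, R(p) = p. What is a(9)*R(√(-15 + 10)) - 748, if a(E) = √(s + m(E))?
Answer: -748 + I*√395 ≈ -748.0 + 19.875*I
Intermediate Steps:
m(z) = 2*z*(-5 + z) (m(z) = (-5 + z)*(2*z) + 0 = 2*z*(-5 + z) + 0 = 2*z*(-5 + z))
a(E) = √(7 + 2*E*(-5 + E))
a(9)*R(√(-15 + 10)) - 748 = √(7 + 2*9*(-5 + 9))*√(-15 + 10) - 748 = √(7 + 2*9*4)*√(-5) - 748 = √(7 + 72)*(I*√5) - 748 = √79*(I*√5) - 748 = I*√395 - 748 = -748 + I*√395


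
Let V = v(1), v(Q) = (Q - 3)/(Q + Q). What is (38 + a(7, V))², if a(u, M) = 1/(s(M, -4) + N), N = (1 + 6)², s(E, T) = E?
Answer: 3330625/2304 ≈ 1445.6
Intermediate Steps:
v(Q) = (-3 + Q)/(2*Q) (v(Q) = (-3 + Q)/((2*Q)) = (-3 + Q)*(1/(2*Q)) = (-3 + Q)/(2*Q))
N = 49 (N = 7² = 49)
V = -1 (V = (½)*(-3 + 1)/1 = (½)*1*(-2) = -1)
a(u, M) = 1/(49 + M) (a(u, M) = 1/(M + 49) = 1/(49 + M))
(38 + a(7, V))² = (38 + 1/(49 - 1))² = (38 + 1/48)² = (1825/48)² = 3330625/2304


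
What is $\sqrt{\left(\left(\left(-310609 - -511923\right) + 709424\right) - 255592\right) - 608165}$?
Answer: $\sqrt{46981} \approx 216.75$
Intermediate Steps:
$\sqrt{\left(\left(\left(-310609 - -511923\right) + 709424\right) - 255592\right) - 608165} = \sqrt{\left(\left(\left(-310609 + 511923\right) + 709424\right) - 255592\right) - 608165} = \sqrt{\left(\left(201314 + 709424\right) - 255592\right) - 608165} = \sqrt{\left(910738 - 255592\right) - 608165} = \sqrt{655146 - 608165} = \sqrt{46981}$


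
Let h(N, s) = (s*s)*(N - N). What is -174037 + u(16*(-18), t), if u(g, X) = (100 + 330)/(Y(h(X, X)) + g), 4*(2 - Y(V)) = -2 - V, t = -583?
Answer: -99375987/571 ≈ -1.7404e+5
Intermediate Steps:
h(N, s) = 0 (h(N, s) = s**2*0 = 0)
Y(V) = 5/2 + V/4 (Y(V) = 2 - (-2 - V)/4 = 2 + (1/2 + V/4) = 5/2 + V/4)
u(g, X) = 430/(5/2 + g) (u(g, X) = (100 + 330)/((5/2 + (1/4)*0) + g) = 430/((5/2 + 0) + g) = 430/(5/2 + g))
-174037 + u(16*(-18), t) = -174037 + 860/(5 + 2*(16*(-18))) = -174037 + 860/(5 + 2*(-288)) = -174037 + 860/(5 - 576) = -174037 + 860/(-571) = -174037 + 860*(-1/571) = -174037 - 860/571 = -99375987/571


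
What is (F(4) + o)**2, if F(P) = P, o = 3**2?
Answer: 169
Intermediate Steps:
o = 9
(F(4) + o)**2 = (4 + 9)**2 = 13**2 = 169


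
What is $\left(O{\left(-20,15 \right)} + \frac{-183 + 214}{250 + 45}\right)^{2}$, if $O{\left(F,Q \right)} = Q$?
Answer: $\frac{19855936}{87025} \approx 228.16$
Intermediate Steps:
$\left(O{\left(-20,15 \right)} + \frac{-183 + 214}{250 + 45}\right)^{2} = \left(15 + \frac{-183 + 214}{250 + 45}\right)^{2} = \left(15 + \frac{31}{295}\right)^{2} = \left(\frac{4456}{295}\right)^{2} = \frac{19855936}{87025}$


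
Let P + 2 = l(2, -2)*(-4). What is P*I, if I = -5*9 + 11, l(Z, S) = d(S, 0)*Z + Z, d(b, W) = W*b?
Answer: 340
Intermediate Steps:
l(Z, S) = Z (l(Z, S) = (0*S)*Z + Z = 0*Z + Z = 0 + Z = Z)
I = -34 (I = -45 + 11 = -34)
P = -10 (P = -2 + 2*(-4) = -2 - 8 = -10)
P*I = -10*(-34) = 340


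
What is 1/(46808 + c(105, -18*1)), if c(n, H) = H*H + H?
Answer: 1/47114 ≈ 2.1225e-5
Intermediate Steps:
c(n, H) = H + H² (c(n, H) = H² + H = H + H²)
1/(46808 + c(105, -18*1)) = 1/(46808 + (-18*1)*(1 - 18*1)) = 1/(46808 - 18*(1 - 18)) = 1/(46808 - 18*(-17)) = 1/(46808 + 306) = 1/47114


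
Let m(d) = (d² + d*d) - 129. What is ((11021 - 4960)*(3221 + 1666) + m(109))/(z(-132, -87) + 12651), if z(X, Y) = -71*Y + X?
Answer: 7410935/4674 ≈ 1585.6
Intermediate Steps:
z(X, Y) = X - 71*Y
m(d) = -129 + 2*d² (m(d) = (d² + d²) - 129 = 2*d² - 129 = -129 + 2*d²)
((11021 - 4960)*(3221 + 1666) + m(109))/(z(-132, -87) + 12651) = ((11021 - 4960)*(3221 + 1666) + (-129 + 2*109²))/((-132 - 71*(-87)) + 12651) = (6061*4887 + (-129 + 2*11881))/((-132 + 6177) + 12651) = (29620107 + (-129 + 23762))/(6045 + 12651) = (29620107 + 23633)/18696 = 29643740*(1/18696) = 7410935/4674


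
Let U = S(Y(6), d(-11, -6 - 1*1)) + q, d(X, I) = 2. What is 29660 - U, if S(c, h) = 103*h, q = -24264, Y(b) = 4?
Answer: 53718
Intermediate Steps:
U = -24058 (U = 103*2 - 24264 = 206 - 24264 = -24058)
29660 - U = 29660 - 1*(-24058) = 29660 + 24058 = 53718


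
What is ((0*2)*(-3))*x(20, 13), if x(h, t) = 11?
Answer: 0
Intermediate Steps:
((0*2)*(-3))*x(20, 13) = ((0*2)*(-3))*11 = (0*(-3))*11 = 0*11 = 0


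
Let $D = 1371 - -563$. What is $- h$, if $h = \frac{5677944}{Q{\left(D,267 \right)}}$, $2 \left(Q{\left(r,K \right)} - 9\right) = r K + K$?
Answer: $- \frac{3785296}{172221} \approx -21.979$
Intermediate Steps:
$D = 1934$ ($D = 1371 + 563 = 1934$)
$Q{\left(r,K \right)} = 9 + \frac{K}{2} + \frac{K r}{2}$ ($Q{\left(r,K \right)} = 9 + \frac{r K + K}{2} = 9 + \frac{K r + K}{2} = 9 + \frac{K + K r}{2} = 9 + \left(\frac{K}{2} + \frac{K r}{2}\right) = 9 + \frac{K}{2} + \frac{K r}{2}$)
$h = \frac{3785296}{172221}$ ($h = \frac{5677944}{9 + \frac{1}{2} \cdot 267 + \frac{1}{2} \cdot 267 \cdot 1934} = \frac{5677944}{9 + \frac{267}{2} + 258189} = \frac{5677944}{\frac{516663}{2}} = 5677944 \cdot \frac{2}{516663} = \frac{3785296}{172221} \approx 21.979$)
$- h = \left(-1\right) \frac{3785296}{172221} = - \frac{3785296}{172221}$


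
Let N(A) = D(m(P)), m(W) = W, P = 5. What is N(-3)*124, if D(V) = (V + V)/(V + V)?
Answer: 124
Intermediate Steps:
D(V) = 1 (D(V) = (2*V)/((2*V)) = (2*V)*(1/(2*V)) = 1)
N(A) = 1
N(-3)*124 = 1*124 = 124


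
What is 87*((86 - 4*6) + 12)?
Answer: 6438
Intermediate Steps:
87*((86 - 4*6) + 12) = 87*((86 - 24) + 12) = 87*(62 + 12) = 87*74 = 6438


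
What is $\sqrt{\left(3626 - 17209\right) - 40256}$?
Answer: $i \sqrt{53839} \approx 232.03 i$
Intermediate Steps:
$\sqrt{\left(3626 - 17209\right) - 40256} = \sqrt{-13583 - 40256} = \sqrt{-53839} = i \sqrt{53839}$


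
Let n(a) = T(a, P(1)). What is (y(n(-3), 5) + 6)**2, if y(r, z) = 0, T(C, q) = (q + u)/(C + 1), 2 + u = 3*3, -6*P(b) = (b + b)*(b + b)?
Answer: 36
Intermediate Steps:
P(b) = -2*b**2/3 (P(b) = -(b + b)*(b + b)/6 = -2*b*2*b/6 = -2*b**2/3)
u = 7 (u = -2 + 3*3 = -2 + 9 = 7)
T(C, q) = (7 + q)/(1 + C) (T(C, q) = (q + 7)/(C + 1) = (7 + q)/(1 + C))
n(a) = 19/(3*(1 + a)) (n(a) = (7 - 2/3*1**2)/(1 + a) = (7 - 2/3*1)/(1 + a) = (7 - 2/3)/(1 + a) = (19/3)/(1 + a) = 19/(3*(1 + a)))
(y(n(-3), 5) + 6)**2 = (0 + 6)**2 = 6**2 = 36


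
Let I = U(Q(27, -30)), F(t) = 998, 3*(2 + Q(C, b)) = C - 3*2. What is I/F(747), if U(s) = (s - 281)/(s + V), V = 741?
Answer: -69/186127 ≈ -0.00037071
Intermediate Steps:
Q(C, b) = -4 + C/3 (Q(C, b) = -2 + (C - 3*2)/3 = -2 + (C - 6)/3 = -2 + (-6 + C)/3 = -2 + (-2 + C/3) = -4 + C/3)
U(s) = (-281 + s)/(741 + s) (U(s) = (s - 281)/(s + 741) = (-281 + s)/(741 + s))
I = -138/373 (I = (-281 + (-4 + (⅓)*27))/(741 + (-4 + (⅓)*27)) = (-281 + (-4 + 9))/(741 + (-4 + 9)) = (-281 + 5)/(741 + 5) = -276/746 = (1/746)*(-276) = -138/373 ≈ -0.36997)
I/F(747) = -138/373/998 = -138/373*1/998 = -69/186127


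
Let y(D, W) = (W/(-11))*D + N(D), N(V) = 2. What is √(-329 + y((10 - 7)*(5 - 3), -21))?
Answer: I*√38181/11 ≈ 17.764*I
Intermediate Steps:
y(D, W) = 2 - D*W/11 (y(D, W) = (W/(-11))*D + 2 = (W*(-1/11))*D + 2 = (-W/11)*D + 2 = -D*W/11 + 2 = 2 - D*W/11)
√(-329 + y((10 - 7)*(5 - 3), -21)) = √(-329 + (2 - 1/11*(10 - 7)*(5 - 3)*(-21))) = √(-329 + (2 - 1/11*3*2*(-21))) = √(-329 + (2 - 1/11*6*(-21))) = √(-329 + (2 + 126/11)) = √(-329 + 148/11) = √(-3471/11) = I*√38181/11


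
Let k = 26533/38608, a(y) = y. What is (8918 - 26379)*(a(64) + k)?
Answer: -2295151955/2032 ≈ -1.1295e+6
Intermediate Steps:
k = 26533/38608 (k = 26533*(1/38608) = 26533/38608 ≈ 0.68724)
(8918 - 26379)*(a(64) + k) = (8918 - 26379)*(64 + 26533/38608) = -17461*2497445/38608 = -2295151955/2032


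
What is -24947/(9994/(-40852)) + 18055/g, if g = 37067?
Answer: 994117150111/9748621 ≈ 1.0198e+5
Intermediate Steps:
-24947/(9994/(-40852)) + 18055/g = -24947/(9994/(-40852)) + 18055/37067 = -24947/(9994*(-1/40852)) + 18055*(1/37067) = -24947/(-4997/20426) + 18055/37067 = -24947*(-20426/4997) + 18055/37067 = 26819338/263 + 18055/37067 = 994117150111/9748621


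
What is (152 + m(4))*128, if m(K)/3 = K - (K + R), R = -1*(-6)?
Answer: 17152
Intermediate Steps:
R = 6
m(K) = -18 (m(K) = 3*(K - (K + 6)) = 3*(K - (6 + K)) = 3*(K + (-6 - K)) = 3*(-6) = -18)
(152 + m(4))*128 = (152 - 18)*128 = 134*128 = 17152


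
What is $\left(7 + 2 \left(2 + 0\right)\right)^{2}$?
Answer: $121$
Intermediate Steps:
$\left(7 + 2 \left(2 + 0\right)\right)^{2} = \left(7 + 2 \cdot 2\right)^{2} = \left(7 + 4\right)^{2} = 11^{2} = 121$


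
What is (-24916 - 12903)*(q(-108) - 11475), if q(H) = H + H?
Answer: 442141929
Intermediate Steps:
q(H) = 2*H
(-24916 - 12903)*(q(-108) - 11475) = (-24916 - 12903)*(2*(-108) - 11475) = -37819*(-216 - 11475) = -37819*(-11691) = 442141929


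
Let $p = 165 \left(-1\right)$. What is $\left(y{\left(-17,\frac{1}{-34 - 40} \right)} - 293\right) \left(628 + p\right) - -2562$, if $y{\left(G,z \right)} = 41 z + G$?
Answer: $- \frac{10450615}{74} \approx -1.4122 \cdot 10^{5}$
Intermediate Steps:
$p = -165$
$y{\left(G,z \right)} = G + 41 z$
$\left(y{\left(-17,\frac{1}{-34 - 40} \right)} - 293\right) \left(628 + p\right) - -2562 = \left(\left(-17 + \frac{41}{-34 - 40}\right) - 293\right) \left(628 - 165\right) - -2562 = \left(\left(-17 + \frac{41}{-74}\right) - 293\right) 463 + 2562 = \left(\left(-17 + 41 \left(- \frac{1}{74}\right)\right) - 293\right) 463 + 2562 = \left(\left(-17 - \frac{41}{74}\right) - 293\right) 463 + 2562 = \left(- \frac{1299}{74} - 293\right) 463 + 2562 = \left(- \frac{22981}{74}\right) 463 + 2562 = - \frac{10640203}{74} + 2562 = - \frac{10450615}{74}$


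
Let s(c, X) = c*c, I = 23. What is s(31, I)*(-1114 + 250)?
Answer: -830304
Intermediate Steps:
s(c, X) = c²
s(31, I)*(-1114 + 250) = 31²*(-1114 + 250) = 961*(-864) = -830304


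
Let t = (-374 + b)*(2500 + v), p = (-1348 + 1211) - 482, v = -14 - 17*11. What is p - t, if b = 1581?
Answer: -2775512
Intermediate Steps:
v = -201 (v = -14 - 187 = -201)
p = -619 (p = -137 - 482 = -619)
t = 2774893 (t = (-374 + 1581)*(2500 - 201) = 1207*2299 = 2774893)
p - t = -619 - 1*2774893 = -619 - 2774893 = -2775512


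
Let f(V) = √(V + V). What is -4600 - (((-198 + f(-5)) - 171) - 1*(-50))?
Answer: -4281 - I*√10 ≈ -4281.0 - 3.1623*I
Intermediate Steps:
f(V) = √2*√V (f(V) = √(2*V) = √2*√V)
-4600 - (((-198 + f(-5)) - 171) - 1*(-50)) = -4600 - (((-198 + √2*√(-5)) - 171) - 1*(-50)) = -4600 - (((-198 + √2*(I*√5)) - 171) + 50) = -4600 - (((-198 + I*√10) - 171) + 50) = -4600 - ((-369 + I*√10) + 50) = -4600 - (-319 + I*√10) = -4600 + (319 - I*√10) = -4281 - I*√10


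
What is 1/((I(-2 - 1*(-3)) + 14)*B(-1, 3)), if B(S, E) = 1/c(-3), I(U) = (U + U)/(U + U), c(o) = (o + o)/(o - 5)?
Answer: 1/20 ≈ 0.050000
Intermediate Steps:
c(o) = 2*o/(-5 + o) (c(o) = (2*o)/(-5 + o) = 2*o/(-5 + o))
I(U) = 1 (I(U) = (2*U)/((2*U)) = (2*U)*(1/(2*U)) = 1)
B(S, E) = 4/3 (B(S, E) = 1/(2*(-3)/(-5 - 3)) = 1/(2*(-3)/(-8)) = 1/(2*(-3)*(-⅛)) = 1/(¾) = 4/3)
1/((I(-2 - 1*(-3)) + 14)*B(-1, 3)) = 1/((1 + 14)*(4/3)) = 1/(15*(4/3)) = 1/20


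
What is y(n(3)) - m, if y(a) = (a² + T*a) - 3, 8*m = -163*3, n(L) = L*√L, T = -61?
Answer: 681/8 - 183*√3 ≈ -231.84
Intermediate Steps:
n(L) = L^(3/2)
m = -489/8 (m = (-163*3)/8 = (⅛)*(-489) = -489/8 ≈ -61.125)
y(a) = -3 + a² - 61*a (y(a) = (a² - 61*a) - 3 = -3 + a² - 61*a)
y(n(3)) - m = (-3 + (3^(3/2))² - 183*√3) - 1*(-489/8) = (-3 + (3*√3)² - 183*√3) + 489/8 = (-3 + 27 - 183*√3) + 489/8 = (24 - 183*√3) + 489/8 = 681/8 - 183*√3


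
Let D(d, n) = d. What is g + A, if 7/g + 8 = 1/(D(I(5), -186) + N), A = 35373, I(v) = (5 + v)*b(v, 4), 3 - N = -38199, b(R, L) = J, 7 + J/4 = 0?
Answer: 10731018421/303375 ≈ 35372.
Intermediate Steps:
J = -28 (J = -28 + 4*0 = -28 + 0 = -28)
b(R, L) = -28
N = 38202 (N = 3 - 1*(-38199) = 3 + 38199 = 38202)
I(v) = -140 - 28*v (I(v) = (5 + v)*(-28) = -140 - 28*v)
g = -265454/303375 (g = 7/(-8 + 1/((-140 - 28*5) + 38202)) = 7/(-8 + 1/((-140 - 140) + 38202)) = 7/(-8 + 1/(-280 + 38202)) = 7/(-8 + 1/37922) = 7/(-303375/37922) = 7*(-37922/303375) = -265454/303375 ≈ -0.87500)
g + A = -265454/303375 + 35373 = 10731018421/303375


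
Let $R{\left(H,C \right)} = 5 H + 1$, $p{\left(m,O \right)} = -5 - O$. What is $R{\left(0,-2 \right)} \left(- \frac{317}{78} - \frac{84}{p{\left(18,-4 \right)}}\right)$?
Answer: $\frac{6235}{78} \approx 79.936$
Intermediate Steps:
$R{\left(H,C \right)} = 1 + 5 H$
$R{\left(0,-2 \right)} \left(- \frac{317}{78} - \frac{84}{p{\left(18,-4 \right)}}\right) = \left(1 + 5 \cdot 0\right) \left(- \frac{317}{78} - \frac{84}{-5 - -4}\right) = \left(1 + 0\right) \left(\left(-317\right) \frac{1}{78} - \frac{84}{-5 + 4}\right) = 1 \left(- \frac{317}{78} - \frac{84}{-1}\right) = 1 \left(- \frac{317}{78} - -84\right) = 1 \left(- \frac{317}{78} + 84\right) = 1 \cdot \frac{6235}{78} = \frac{6235}{78}$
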